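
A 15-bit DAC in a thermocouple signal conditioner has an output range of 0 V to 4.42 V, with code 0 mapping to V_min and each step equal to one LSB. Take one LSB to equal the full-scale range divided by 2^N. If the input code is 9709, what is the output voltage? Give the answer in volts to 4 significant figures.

1.310 V

Span = 4.42 V. LSB = 4.42 V / 2^15.
Output = V_min + (9709/32768) × range = 0 + 0.296295 × 4.42 V
      = 0 + 1.30962 = 1.30962 V.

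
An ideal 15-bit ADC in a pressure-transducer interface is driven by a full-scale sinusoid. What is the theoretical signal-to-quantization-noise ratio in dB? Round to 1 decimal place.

92.1 dB

6.02(15) + 1.76 = 90.30 + 1.76 = 92.06 dB.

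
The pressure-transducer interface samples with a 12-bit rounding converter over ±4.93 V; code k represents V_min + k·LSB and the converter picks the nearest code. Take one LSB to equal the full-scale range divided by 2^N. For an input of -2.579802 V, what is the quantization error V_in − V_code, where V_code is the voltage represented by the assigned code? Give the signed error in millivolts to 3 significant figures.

+0.745 mV

The full-scale span is 4.93 − (-4.93) = 9.86 V. LSB = 9.86 V / 2^12 ≈ 2.407 mV.
(V_in − V_min)/LSB = (-2.579802 − (-4.93)) × 4096/9.86 = 976.3094 → nearest code k = 976.
V_code = V_min + k × range/2^12 = -4.93 + 976 × 9.86/4096 = -2.580546875 V.
V_in − V_code = -2.579802 − (-2.580546875) = +0.745 mV.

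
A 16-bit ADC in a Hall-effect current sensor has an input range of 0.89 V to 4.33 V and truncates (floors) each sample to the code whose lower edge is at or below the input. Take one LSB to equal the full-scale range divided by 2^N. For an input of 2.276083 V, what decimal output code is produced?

26406

Span: 4.33 V − (0.89 V) = 3.44 V. LSB = 3.44 V / 2^16 ≈ 52.49 µV.
code = ⌊(V_in − V_min)/LSB⌋ = ⌊(V_in − V_min) × 2^16 / range⌋
     = ⌊(2.276083 − (0.89)) × 65536 / 3.44⌋ = ⌊1.386083 × 65536/3.44⌋
     = ⌊26406.493⌋ = 26406.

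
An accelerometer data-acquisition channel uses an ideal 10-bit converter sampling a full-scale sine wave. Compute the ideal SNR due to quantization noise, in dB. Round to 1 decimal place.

62.0 dB

Ideal quantization SNR: 6.02 × 10 + 1.76 dB = 62.0 dB.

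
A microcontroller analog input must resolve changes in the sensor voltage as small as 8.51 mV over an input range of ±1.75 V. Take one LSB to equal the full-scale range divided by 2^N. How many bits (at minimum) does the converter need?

9 bits

Range = 1.75 − (-1.75) = 3.5 V.
Required number of levels: 3.5/8.51 mV = 411.28; smallest N with 2^N ≥ that is 9.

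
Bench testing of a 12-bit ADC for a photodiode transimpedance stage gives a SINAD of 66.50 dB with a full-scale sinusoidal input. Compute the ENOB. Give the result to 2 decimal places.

(66.50 − 1.76) / 6.02 = 64.74/6.02 = 10.7542 effective bits.

10.75 bits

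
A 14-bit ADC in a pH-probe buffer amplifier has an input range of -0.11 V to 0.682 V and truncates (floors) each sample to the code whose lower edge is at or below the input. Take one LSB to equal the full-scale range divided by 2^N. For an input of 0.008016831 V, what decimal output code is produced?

The full-scale span is 0.682 − (-0.11) = 0.792 V. LSB = 0.792 V / 2^14 ≈ 48.34 µV.
code = ⌊(V_in − V_min)/LSB⌋ = ⌊(V_in − V_min) × 2^14 / range⌋
     = ⌊(0.008016831 − (-0.11)) × 16384 / 0.792⌋ = ⌊0.118016831 × 16384/0.792⌋
     = ⌊2441.399⌋ = 2441.

2441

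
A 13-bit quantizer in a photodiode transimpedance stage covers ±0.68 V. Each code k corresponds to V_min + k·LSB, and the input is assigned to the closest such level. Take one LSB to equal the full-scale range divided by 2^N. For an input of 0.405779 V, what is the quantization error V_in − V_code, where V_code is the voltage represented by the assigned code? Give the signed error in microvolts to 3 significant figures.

+36.8 µV

The full-scale span is 0.68 − (-0.68) = 1.36 V. LSB = 1.36 V / 2^13 ≈ 166.0 µV.
Position in LSBs: (0.405779 − (-0.68)) × 8192/1.36 = 6540.2217; rounding gives k = 6540.
Reconstructed level: -0.68 + 6540 × 1.36/8192 V = 0.4057421875 V.
Error = V_in − V_code = 0.405779 − (0.4057421875) = +36.8 µV.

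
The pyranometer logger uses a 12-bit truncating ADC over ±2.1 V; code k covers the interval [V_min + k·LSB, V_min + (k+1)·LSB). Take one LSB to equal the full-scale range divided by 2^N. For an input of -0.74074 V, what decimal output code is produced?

Span: 2.1 V − (-2.1 V) = 4.2 V. LSB = 4.2 V / 2^12 ≈ 1.025 mV.
(V_in − V_min) × 2^12/range = (-0.74074 − (-2.1)) × 4096/4.2 = 1325.602.
Floor → code = 1325.

1325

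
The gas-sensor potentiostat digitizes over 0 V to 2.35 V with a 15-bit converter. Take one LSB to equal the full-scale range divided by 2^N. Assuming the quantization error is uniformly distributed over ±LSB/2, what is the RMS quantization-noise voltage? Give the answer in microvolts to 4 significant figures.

Range is 2.35 V.
LSB = 2.35 V / 2^15 = 71.7163 µV.
V_rms = LSB/√12 = 71.7163 µV / √12 = 20.70 µV.

20.70 µV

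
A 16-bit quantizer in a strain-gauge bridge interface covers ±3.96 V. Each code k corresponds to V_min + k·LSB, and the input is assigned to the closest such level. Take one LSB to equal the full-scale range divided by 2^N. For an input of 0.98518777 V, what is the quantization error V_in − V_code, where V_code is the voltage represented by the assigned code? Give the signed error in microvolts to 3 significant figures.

The full-scale span is 3.96 − (-3.96) = 7.92 V. LSB = 7.92 V / 2^16 ≈ 120.8 µV.
(0.98518777 − (-3.96)) / LSB = 4.94518777 × 65536/7.92 = 40920.1800. Nearest integer: k = 40920.
V_code = -3.96 + (40920/65536) × 7.92 = 0.98516601563 V.
Error = V_in − V_code = 0.98518777 − (0.98516601563) = +21.8 µV.

+21.8 µV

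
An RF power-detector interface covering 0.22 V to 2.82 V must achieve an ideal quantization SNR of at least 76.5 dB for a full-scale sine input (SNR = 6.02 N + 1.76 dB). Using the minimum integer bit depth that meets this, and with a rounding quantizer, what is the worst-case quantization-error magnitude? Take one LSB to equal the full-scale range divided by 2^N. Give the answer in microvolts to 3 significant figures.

159 µV

Span: 2.82 V − (0.22 V) = 2.6 V.
6.02 N + 1.76 ≥ 76.5 gives N ≥ 12.415, so the minimum integer is 13.
LSB = 2.6 V ÷ 2^13 = 2.6/8192 V = 317.38 µV.
Half an LSB is 159 µV.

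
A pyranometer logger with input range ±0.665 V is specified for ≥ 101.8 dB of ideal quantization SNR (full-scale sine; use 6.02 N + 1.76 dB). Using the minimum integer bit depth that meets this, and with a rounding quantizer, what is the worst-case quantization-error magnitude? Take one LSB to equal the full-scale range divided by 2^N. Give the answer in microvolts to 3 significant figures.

Span: 0.665 V − (-0.665 V) = 1.33 V.
N ≥ (101.8 − 1.76)/6.02 = 16.618 → N_min = 17.
One LSB is 1.33 V / 131072 = 10.147 µV.
|e|_max = LSB/2 = 5.07 µV.

5.07 µV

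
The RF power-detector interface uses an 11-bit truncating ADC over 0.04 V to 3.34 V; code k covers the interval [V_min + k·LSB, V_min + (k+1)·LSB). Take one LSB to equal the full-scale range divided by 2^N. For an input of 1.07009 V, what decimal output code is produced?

The full-scale span is 3.34 − (0.04) = 3.3 V. LSB = 3.3 V / 2^11 ≈ 1.611 mV.
V_in − V_min = 1.07009 − (0.04) = 1.03009 V.
Divide by LSB: 1.03009 × 2048/3.3 = 639.2801.
Truncating gives code 639.

639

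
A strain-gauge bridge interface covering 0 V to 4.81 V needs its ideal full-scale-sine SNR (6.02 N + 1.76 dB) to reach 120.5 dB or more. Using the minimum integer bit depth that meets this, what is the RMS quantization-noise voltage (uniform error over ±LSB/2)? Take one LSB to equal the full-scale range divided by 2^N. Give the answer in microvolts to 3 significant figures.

Full-scale range = 4.81 V.
Solving 6.02 N ≥ 120.5 − 1.76: N ≥ 19.724. Round up → N = 20.
LSB = 4.81 V ÷ 2^20 = 4.81/1048576 V = 4.5872 µV.
V_rms = LSB/√12 = 1.32 µV.

1.32 µV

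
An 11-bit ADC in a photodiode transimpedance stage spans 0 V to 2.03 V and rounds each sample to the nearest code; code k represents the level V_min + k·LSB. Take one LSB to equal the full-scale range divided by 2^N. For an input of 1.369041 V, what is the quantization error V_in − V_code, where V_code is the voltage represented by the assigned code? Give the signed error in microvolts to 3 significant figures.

+179 µV

Span = 2.03 V. LSB = 2.03 V / 2^11 ≈ 0.9912 mV.
(1.369041 − (0)) / LSB = 1.369041 × 2048/2.03 = 1381.1803. Nearest integer: k = 1381.
Reconstructed level: 0 + 1381 × 2.03/2048 V = 1.368862305 V.
V_in − V_code = 1.369041 − (1.368862305) = +179 µV.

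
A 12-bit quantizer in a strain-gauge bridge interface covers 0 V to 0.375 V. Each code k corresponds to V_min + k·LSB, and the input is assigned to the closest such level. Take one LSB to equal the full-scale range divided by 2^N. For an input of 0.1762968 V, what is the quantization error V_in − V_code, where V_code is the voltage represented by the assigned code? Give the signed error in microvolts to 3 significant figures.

−33.8 µV

Range is 0.375 V. LSB = 0.375 V / 2^12 ≈ 91.55 µV.
(0.1762968 − (0)) / LSB = 0.1762968 × 4096/0.375 = 1925.6312. Nearest integer: k = 1926.
Reconstructed level: 0 + 1926 × 0.375/4096 V = 0.1763305664 V.
e = 0.1762968 − (0.1763305664) = −33.8 µV.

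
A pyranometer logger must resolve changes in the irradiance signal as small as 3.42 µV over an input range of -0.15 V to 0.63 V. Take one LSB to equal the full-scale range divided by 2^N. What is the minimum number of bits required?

The full-scale span is 0.63 − (-0.15) = 0.78 V.
Levels needed ≥ 0.78/3.42 µV = 228100. 2^18 = 262144 suffices, so N_min = 18.

18 bits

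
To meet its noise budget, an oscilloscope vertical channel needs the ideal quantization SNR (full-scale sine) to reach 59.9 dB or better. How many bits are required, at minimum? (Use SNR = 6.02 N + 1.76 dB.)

10 bits

N ≥ (59.9 − 1.76)/6.02 = 9.658 → N_min = 10.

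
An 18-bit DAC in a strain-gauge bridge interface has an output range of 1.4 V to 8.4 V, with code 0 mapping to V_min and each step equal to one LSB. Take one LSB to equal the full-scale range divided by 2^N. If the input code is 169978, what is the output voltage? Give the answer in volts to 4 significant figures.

Span: 8.4 V − (1.4 V) = 7 V. LSB = 7 V / 2^18.
V_out = 1.4 + 169978 × (7/262144) V
      = 1.4 + 4.53890 = 5.93890 V.

5.939 V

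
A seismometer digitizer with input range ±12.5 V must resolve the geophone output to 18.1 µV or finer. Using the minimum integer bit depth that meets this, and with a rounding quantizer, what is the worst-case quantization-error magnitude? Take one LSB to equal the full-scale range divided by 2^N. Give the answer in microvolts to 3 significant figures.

5.96 µV

Full-scale range = 12.5 V − (-12.5 V) = 25 V.
25 V / 18.1 µV = 1.381e6. Since 2^20 = 1048576 and 2^21 = 2097152, N = 21.
LSB = 25 V / 2^21 = 11.921 µV.
|e|_max = LSB/2 = 5.96 µV.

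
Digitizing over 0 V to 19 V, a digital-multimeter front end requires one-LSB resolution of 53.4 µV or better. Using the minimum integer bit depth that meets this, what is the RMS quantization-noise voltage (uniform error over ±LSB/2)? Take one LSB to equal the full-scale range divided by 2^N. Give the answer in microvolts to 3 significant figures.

Span = 19 V.
Need 2^N ≥ 19 V / 53.4 µV = 355800 → N_min = 19.
LSB = 19 V ÷ 2^19 = 19/524288 V = 36.240 µV.
V_rms = LSB/√12 = 10.5 µV.

10.5 µV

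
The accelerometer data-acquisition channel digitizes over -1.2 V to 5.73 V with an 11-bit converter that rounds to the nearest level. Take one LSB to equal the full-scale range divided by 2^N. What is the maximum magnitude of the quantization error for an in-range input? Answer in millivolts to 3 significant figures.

1.69 mV

The full-scale span is 5.73 − (-1.2) = 6.93 V.
LSB = 6.93 V / 2^11 = 3.3838 mV.
Worst-case error for round-to-nearest is half an LSB: 1.69 mV.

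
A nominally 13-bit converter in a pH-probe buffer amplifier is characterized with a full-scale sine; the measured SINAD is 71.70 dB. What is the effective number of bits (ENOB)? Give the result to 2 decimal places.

11.62 bits

Inverting SNR = 6.02 N + 1.76: N_eff = (71.70 − 1.76)/6.02 = 11.6179.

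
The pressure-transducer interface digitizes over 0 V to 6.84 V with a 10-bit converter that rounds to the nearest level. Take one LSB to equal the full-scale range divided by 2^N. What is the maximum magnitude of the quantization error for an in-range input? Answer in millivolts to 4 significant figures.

3.340 mV

Span = 6.84 V.
LSB = 6.84 V ÷ 2^10 = 6.84/1024 V = 6.67969 mV.
|e|_max = LSB/2 = 3.340 mV.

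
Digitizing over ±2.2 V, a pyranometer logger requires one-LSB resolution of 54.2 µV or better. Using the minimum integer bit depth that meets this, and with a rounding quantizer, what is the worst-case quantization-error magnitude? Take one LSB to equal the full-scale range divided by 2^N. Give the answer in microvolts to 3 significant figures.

16.8 µV

Span: 2.2 V − (-2.2 V) = 4.4 V.
4.4 V / 54.2 µV = 81180. Since 2^16 = 65536 and 2^17 = 131072, N = 17.
LSB = 4.4 V ÷ 2^17 = 4.4/131072 V = 33.569 µV.
|e|_max = LSB/2 = 16.8 µV.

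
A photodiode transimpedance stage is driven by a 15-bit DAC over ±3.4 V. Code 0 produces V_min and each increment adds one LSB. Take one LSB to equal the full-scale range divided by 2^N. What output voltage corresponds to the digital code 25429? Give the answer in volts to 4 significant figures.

The full-scale span is 3.4 − (-3.4) = 6.8 V. LSB = 6.8 V / 2^15.
Output = V_min + (25429/32768) × range = -3.4 + 0.776031 × 6.8 V
      = -3.4 + 5.27701 = 1.87701 V.

1.877 V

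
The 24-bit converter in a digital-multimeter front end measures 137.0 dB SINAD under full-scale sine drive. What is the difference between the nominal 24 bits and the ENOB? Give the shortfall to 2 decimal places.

N_eff = (137.0 − 1.76)/6.02 = 22.4651 bits.
Shortfall = 24 − 22.4651 = 1.5349 bits.

1.53 bits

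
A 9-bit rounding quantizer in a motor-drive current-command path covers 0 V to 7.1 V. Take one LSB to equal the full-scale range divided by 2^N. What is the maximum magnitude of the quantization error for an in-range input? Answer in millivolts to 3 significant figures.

V_FS = 7.1 V.
One LSB is 7.1 V / 512 = 13.867 mV.
Worst-case error for round-to-nearest is half an LSB: 6.93 mV.

6.93 mV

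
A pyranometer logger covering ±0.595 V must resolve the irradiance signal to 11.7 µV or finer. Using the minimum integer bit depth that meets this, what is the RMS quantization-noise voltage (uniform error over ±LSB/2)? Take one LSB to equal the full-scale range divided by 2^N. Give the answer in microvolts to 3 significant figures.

2.62 µV

Range = 0.595 − (-0.595) = 1.19 V.
Levels needed ≥ 1.19/11.7 µV = 101700. 2^17 = 131072 suffices, so N_min = 17.
LSB = 1.19 V / 2^17 = 9.0790 µV.
σ_q = LSB/√12 = 9.0790 µV/3.4641 = 2.62 µV.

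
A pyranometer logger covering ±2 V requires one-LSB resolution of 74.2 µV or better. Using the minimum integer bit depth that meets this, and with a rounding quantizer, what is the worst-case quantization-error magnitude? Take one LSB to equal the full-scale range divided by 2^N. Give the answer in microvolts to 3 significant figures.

30.5 µV

Range = 2 − (-2) = 4 V.
Required number of levels: 4/74.2 µV = 53908; smallest N with 2^N ≥ that is 16.
LSB = 4 V ÷ 2^16 = 4/65536 V = 61.035 µV.
Max error for round-to-nearest is LSB/2 = 30.5 µV.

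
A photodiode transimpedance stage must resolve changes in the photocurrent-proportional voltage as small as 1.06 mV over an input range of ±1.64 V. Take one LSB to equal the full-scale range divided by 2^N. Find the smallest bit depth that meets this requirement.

12 bits

The full-scale span is 1.64 − (-1.64) = 3.28 V.
3.28 V / 1.06 mV = 3094. Since 2^11 = 2048 and 2^12 = 4096, N = 12.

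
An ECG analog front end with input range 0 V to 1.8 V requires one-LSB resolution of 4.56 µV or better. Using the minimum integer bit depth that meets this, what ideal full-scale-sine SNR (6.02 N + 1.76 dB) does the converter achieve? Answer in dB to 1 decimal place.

Full-scale range = 1.8 V.
Need 2^N ≥ 1.8 V / 4.56 µV = 394700 → N_min = 19.
Ideal SNR at N = 19: 6.02·19 + 1.76 = 116.1 dB.

116.1 dB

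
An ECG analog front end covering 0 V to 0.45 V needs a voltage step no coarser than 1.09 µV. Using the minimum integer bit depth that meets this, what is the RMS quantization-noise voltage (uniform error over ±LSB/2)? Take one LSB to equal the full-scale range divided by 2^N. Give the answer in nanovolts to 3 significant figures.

248 nV

Full-scale range = 0.45 V.
Required number of levels: 0.45/1.09 µV = 412840; smallest N with 2^N ≥ that is 19.
Step size = 0.45/524288 V = 0.85831 µV.
RMS noise = LSB/√12 = 248 nV.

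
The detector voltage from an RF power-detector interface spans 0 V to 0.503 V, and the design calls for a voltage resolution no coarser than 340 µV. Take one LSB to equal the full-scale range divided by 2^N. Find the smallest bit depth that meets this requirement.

11 bits

Span = 0.503 V.
Levels needed ≥ 0.503/340 µV = 1479. 2^11 = 2048 suffices, so N_min = 11.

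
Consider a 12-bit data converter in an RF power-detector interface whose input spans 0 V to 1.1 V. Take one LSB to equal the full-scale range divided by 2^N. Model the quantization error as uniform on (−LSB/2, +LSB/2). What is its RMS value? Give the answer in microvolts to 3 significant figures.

Range is 1.1 V.
Step size = 1.1/4096 V = 268.55 µV.
σ_q = LSB/√12 = 268.55 µV/3.4641 = 77.5 µV.

77.5 µV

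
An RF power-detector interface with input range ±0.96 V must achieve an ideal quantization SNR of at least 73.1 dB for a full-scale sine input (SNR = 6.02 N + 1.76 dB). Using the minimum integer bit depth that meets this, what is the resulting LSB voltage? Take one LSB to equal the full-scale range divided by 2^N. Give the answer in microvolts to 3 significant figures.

469 µV

Range = 0.96 − (-0.96) = 1.92 V.
Required N = ⌈(73.1 − 1.76)/6.02⌉ = ⌈11.850⌉ = 12.
LSB = 1.92 V / 2^12 = 469 µV.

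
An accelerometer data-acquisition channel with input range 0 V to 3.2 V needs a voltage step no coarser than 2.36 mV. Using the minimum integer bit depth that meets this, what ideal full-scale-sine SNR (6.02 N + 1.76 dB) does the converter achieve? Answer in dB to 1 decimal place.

68.0 dB

V_FS = 3.2 V.
Need 2^N ≥ 3.2 V / 2.36 mV = 1356 → N_min = 11.
6.02(11) + 1.76 = 67.98 dB.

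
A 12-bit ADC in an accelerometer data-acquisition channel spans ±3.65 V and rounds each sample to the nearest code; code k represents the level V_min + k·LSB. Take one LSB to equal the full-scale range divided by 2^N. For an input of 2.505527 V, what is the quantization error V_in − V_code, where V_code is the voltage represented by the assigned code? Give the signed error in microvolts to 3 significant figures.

−284 µV

Span: 3.65 V − (-3.65 V) = 7.3 V. LSB = 7.3 V / 2^12 ≈ 1.782 mV.
Position in LSBs: (2.505527 − (-3.65)) × 4096/7.3 = 3453.8409; rounding gives k = 3454.
Reconstructed level: -3.65 + 3454 × 7.3/4096 V = 2.505810547 V.
Error = V_in − V_code = 2.505527 − (2.505810547) = −284 µV.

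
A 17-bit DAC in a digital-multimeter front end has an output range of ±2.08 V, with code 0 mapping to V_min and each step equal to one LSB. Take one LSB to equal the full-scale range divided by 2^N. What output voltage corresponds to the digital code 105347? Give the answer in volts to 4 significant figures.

The full-scale span is 2.08 − (-2.08) = 4.16 V. LSB = 4.16 V / 2^17.
V_out = -2.08 + 105347 × (4.16/131072) V
      = -2.08 + 3.34353 = 1.26353 V.

1.264 V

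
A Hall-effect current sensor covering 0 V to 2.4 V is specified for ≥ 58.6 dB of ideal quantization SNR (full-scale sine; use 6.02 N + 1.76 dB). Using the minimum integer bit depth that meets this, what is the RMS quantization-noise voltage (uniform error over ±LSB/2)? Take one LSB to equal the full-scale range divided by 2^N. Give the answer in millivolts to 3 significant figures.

0.677 mV

Full-scale range = 2.4 V.
Solving 6.02 N ≥ 58.6 − 1.76: N ≥ 9.442. Round up → N = 10.
LSB = 2.4 V ÷ 2^10 = 2.4/1024 V = 2.3438 mV.
V_rms = LSB/√12 = 0.677 mV.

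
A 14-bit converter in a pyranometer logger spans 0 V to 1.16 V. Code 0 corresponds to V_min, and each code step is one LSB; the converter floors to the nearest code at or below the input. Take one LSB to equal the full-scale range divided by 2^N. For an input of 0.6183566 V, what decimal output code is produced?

Range is 1.16 V. LSB = 1.16 V / 2^14 ≈ 70.80 µV.
code = ⌊(V_in − V_min)/LSB⌋ = ⌊(V_in − V_min) × 2^14 / range⌋
     = ⌊(0.6183566 − (0)) × 16384 / 1.16⌋ = ⌊0.6183566 × 16384/1.16⌋
     = ⌊8733.754⌋ = 8733.

8733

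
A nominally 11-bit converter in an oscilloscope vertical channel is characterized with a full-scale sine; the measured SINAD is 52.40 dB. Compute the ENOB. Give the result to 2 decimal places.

8.41 bits

ENOB = (52.40 − 1.76)/6.02 = 8.4120 bits.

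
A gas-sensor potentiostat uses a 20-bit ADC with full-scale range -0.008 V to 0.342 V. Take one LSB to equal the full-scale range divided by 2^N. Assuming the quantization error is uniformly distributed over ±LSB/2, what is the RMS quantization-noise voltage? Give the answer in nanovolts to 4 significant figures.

Span: 0.342 V − (-0.008 V) = 0.35 V.
One LSB is 0.35 V / 1048576 = 333.786 nV.
RMS of a uniform error over width LSB is LSB/√12 = 96.36 nV.

96.36 nV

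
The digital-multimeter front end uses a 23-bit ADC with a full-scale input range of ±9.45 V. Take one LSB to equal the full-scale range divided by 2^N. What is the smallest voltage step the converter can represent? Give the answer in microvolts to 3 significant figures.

Full-scale range = 9.45 V − (-9.45 V) = 18.9 V.
There are 2^23 = 8388608 steps.
One LSB is 18.9 V / 8388608 = 2.25 µV.

2.25 µV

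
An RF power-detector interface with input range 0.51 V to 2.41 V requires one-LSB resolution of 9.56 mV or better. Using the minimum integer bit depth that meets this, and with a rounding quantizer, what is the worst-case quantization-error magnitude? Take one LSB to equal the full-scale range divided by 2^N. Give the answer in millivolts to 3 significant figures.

3.71 mV

Range = 2.41 − (0.51) = 1.9 V.
1.9 V / 9.56 mV = 198.7. Since 2^7 = 128 and 2^8 = 256, N = 8.
Step size = 1.9/256 V = 7.4219 mV.
Max error for round-to-nearest is LSB/2 = 3.71 mV.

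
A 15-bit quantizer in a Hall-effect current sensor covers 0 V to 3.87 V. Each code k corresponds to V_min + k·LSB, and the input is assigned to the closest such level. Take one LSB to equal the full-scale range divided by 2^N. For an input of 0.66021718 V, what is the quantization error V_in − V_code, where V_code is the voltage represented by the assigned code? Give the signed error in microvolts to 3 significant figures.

+21.3 µV

V_FS = 3.87 V. LSB = 3.87 V / 2^15 ≈ 118.1 µV.
(0.66021718 − (0)) / LSB = 0.66021718 × 32768/3.87 = 5590.1800. Nearest integer: k = 5590.
Reconstructed level: 0 + 5590 × 3.87/32768 V = 0.66019592285 V.
Error = V_in − V_code = 0.66021718 − (0.66019592285) = +21.3 µV.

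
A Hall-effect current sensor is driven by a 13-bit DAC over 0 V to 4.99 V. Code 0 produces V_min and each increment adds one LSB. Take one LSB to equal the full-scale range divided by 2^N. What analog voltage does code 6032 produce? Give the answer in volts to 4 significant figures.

Full-scale range = 4.99 V. LSB = 4.99 V / 2^13.
V_out = 0 + 6032 × (4.99/8192) V
      = 0 V + 3.67428 V = 3.67428 V.

3.674 V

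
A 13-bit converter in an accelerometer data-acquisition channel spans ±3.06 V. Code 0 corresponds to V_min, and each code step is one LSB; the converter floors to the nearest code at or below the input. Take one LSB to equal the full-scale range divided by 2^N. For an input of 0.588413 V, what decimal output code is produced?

4883

Range = 3.06 − (-3.06) = 6.12 V. LSB = 6.12 V / 2^13 ≈ 0.7471 mV.
(V_in − V_min) × 2^13/range = (0.588413 − (-3.06)) × 8192/6.12 = 4883.627.
Floor → code = 4883.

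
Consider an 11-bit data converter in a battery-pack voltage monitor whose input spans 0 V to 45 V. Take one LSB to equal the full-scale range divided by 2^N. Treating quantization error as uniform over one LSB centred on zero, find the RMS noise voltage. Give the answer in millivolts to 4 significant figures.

Span = 45 V.
One LSB is 45 V / 2048 = 21.9727 mV.
σ_q = LSB/√12 = 21.9727 mV/3.4641 = 6.343 mV.

6.343 mV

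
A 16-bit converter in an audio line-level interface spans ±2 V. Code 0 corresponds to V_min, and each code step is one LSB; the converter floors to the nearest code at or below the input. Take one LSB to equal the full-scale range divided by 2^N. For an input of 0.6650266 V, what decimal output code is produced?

43663

Range = 2 − (-2) = 4 V. LSB = 4 V / 2^16 ≈ 61.04 µV.
V_in − V_min = 0.6650266 − (-2) = 2.6650266 V.
Divide by LSB: 2.6650266 × 65536/4 = 43663.7958.
Truncating gives code 43663.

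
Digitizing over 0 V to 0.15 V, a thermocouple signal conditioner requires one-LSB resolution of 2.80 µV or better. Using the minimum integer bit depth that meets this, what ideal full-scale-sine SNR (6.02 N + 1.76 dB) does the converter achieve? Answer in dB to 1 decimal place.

98.1 dB

Range is 0.15 V.
0.15 V / 2.80 µV = 53570. Since 2^15 = 32768 and 2^16 = 65536, N = 16.
Ideal SNR at N = 16: 6.02·16 + 1.76 = 98.1 dB.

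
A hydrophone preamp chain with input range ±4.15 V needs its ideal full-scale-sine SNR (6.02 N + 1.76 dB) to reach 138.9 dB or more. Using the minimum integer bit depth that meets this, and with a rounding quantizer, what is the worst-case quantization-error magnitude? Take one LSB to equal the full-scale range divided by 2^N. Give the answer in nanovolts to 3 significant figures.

Range = 4.15 − (-4.15) = 8.3 V.
6.02 N + 1.76 ≥ 138.9 gives N ≥ 22.781, so the minimum integer is 23.
Step size = 8.3/8388608 V = 0.98944 µV.
|e|_max = LSB/2 = 495 nV.

495 nV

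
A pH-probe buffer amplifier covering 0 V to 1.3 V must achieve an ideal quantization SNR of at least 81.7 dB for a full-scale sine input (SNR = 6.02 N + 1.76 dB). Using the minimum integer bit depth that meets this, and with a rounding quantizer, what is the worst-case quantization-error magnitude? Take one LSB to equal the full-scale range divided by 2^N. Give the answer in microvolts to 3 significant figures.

39.7 µV

Full-scale range = 1.3 V.
N ≥ (81.7 − 1.76)/6.02 = 13.279 → N_min = 14.
LSB = 1.3 V / 2^14 = 79.346 µV.
|e|_max = LSB/2 = 39.7 µV.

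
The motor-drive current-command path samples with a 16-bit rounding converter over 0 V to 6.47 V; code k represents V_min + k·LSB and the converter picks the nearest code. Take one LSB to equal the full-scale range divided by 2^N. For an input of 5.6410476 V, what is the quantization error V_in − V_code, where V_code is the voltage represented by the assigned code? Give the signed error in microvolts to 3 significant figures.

Full-scale range = 6.47 V. LSB = 6.47 V / 2^16 ≈ 98.72 µV.
(5.6410476 − (0)) / LSB = 5.6410476 × 65536/6.47 = 57139.3656. Nearest integer: k = 57139.
Reconstructed level: 0 + 57139 × 6.47/65536 V = 5.6410115051 V.
e = 5.6410476 − (5.6410115051) = +36.1 µV.

+36.1 µV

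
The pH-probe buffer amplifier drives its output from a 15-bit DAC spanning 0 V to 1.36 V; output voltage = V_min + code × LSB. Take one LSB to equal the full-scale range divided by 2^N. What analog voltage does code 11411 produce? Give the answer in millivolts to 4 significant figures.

473.6 mV

V_FS = 1.36 V. LSB = 1.36 V / 2^15.
V_out = 0 + 11411 × (1.36/32768) V
      = 0 + 0.473601 = 0.473601 V.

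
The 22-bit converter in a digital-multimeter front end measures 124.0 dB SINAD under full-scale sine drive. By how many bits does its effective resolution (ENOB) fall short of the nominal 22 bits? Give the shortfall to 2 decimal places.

1.69 bits

Effective bits = (124.0 − 1.76)/6.02 = 20.3056.
Lost resolution: 22 − 20.3056 = 1.6944 bits.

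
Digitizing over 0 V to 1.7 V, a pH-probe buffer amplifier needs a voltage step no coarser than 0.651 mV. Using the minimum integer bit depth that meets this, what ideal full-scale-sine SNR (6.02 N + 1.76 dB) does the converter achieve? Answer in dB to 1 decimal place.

74.0 dB

V_FS = 1.7 V.
1.7 V / 0.651 mV = 2611. Since 2^11 = 2048 and 2^12 = 4096, N = 12.
SNR = 6.02 × 12 + 1.76 = 74.00 dB.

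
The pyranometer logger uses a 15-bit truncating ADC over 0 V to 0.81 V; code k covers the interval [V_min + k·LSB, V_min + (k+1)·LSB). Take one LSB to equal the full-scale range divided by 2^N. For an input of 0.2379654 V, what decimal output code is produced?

9626

Span = 0.81 V. LSB = 0.81 V / 2^15 ≈ 24.72 µV.
V_in − V_min = 0.2379654 − (0) = 0.2379654 V.
Divide by LSB: 0.2379654 × 32768/0.81 = 9626.7287.
Truncating gives code 9626.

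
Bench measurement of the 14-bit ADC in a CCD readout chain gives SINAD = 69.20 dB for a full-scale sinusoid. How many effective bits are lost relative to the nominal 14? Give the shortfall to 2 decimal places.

2.80 bits

Effective bits = (69.20 − 1.76)/6.02 = 11.2027.
Lost resolution: 14 − 11.2027 = 2.7973 bits.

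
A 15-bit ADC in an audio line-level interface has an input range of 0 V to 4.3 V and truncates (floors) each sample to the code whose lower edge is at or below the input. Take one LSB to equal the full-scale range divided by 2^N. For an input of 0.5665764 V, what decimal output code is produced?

4317

Full-scale range = 4.3 V. LSB = 4.3 V / 2^15 ≈ 131.2 µV.
code = ⌊(V_in − V_min)/LSB⌋ = ⌊(V_in − V_min) × 2^15 / range⌋
     = ⌊(0.5665764 − (0)) × 32768 / 4.3⌋ = ⌊0.5665764 × 32768/4.3⌋
     = ⌊4317.576⌋ = 4317.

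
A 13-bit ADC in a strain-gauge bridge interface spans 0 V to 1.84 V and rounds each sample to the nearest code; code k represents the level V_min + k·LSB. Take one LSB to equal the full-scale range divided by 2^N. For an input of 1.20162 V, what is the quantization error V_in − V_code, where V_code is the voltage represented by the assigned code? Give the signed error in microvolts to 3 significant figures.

Full-scale range = 1.84 V. LSB = 1.84 V / 2^13 ≈ 224.6 µV.
(1.20162 − (0)) / LSB = 1.20162 × 8192/1.84 = 5349.8212. Nearest integer: k = 5350.
Reconstructed level: 0 + 5350 × 1.84/8192 V = 1.201660156 V.
V_in − V_code = 1.20162 − (1.201660156) = −40.2 µV.

−40.2 µV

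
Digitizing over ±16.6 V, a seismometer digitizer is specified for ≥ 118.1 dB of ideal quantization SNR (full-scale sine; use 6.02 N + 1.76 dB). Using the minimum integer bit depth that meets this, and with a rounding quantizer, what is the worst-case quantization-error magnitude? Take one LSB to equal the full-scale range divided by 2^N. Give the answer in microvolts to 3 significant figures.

Full-scale range = 16.6 V − (-16.6 V) = 33.2 V.
Required N = ⌈(118.1 − 1.76)/6.02⌉ = ⌈19.326⌉ = 20.
LSB = 33.2 V / 2^20 = 31.662 µV.
Max error for round-to-nearest is LSB/2 = 15.8 µV.

15.8 µV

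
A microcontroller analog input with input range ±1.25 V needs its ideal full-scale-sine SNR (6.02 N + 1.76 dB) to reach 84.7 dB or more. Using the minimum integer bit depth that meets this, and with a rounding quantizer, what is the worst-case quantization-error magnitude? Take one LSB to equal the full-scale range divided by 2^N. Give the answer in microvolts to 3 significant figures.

76.3 µV

Full-scale range = 1.25 V − (-1.25 V) = 2.5 V.
N ≥ (84.7 − 1.76)/6.02 = 13.777 → N_min = 14.
Step size = 2.5/16384 V = 152.59 µV.
Half an LSB is 76.3 µV.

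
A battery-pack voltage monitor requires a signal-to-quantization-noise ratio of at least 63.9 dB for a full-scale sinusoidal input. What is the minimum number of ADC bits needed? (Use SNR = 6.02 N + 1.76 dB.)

11 bits

6.02 N + 1.76 ≥ 63.9 gives N ≥ 10.322, so the minimum integer is 11.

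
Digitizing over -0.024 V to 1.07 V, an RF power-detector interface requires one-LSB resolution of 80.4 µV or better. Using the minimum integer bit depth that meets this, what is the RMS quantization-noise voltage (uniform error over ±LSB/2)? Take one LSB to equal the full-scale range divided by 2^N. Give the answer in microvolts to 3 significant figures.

19.3 µV

Range = 1.07 − (-0.024) = 1.094 V.
Levels needed ≥ 1.094/80.4 µV = 13610. 2^14 = 16384 suffices, so N_min = 14.
Step size = 1.094/16384 V = 66.772 µV.
RMS noise = LSB/√12 = 19.3 µV.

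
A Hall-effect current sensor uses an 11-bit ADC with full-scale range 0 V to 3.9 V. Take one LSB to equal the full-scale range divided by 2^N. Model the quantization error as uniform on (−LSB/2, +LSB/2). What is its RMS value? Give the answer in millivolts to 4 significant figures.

0.5497 mV

Full-scale range = 3.9 V.
Step size = 3.9/2048 V = 1.90430 mV.
RMS of a uniform error over width LSB is LSB/√12 = 0.5497 mV.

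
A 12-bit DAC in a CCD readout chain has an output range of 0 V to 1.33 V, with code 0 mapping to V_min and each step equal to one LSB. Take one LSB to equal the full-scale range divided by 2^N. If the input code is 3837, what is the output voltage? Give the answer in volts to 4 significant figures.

Range is 1.33 V. LSB = 1.33 V / 2^12.
Output = V_min + (3837/4096) × range = 0 + 0.936768 × 1.33 V
      = 0 + 1.24590 = 1.24590 V.

1.246 V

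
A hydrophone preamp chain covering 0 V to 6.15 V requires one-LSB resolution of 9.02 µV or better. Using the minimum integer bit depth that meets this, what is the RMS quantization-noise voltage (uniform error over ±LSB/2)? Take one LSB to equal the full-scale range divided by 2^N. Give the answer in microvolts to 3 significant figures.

V_FS = 6.15 V.
Required number of levels: 6.15/9.02 µV = 681820; smallest N with 2^N ≥ that is 20.
One LSB is 6.15 V / 1048576 = 5.8651 µV.
V_rms = LSB/√12 = 1.69 µV.

1.69 µV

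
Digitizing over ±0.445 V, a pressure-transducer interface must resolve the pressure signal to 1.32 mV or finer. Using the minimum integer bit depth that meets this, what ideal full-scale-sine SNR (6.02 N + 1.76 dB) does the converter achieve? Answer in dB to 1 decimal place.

Span: 0.445 V − (-0.445 V) = 0.89 V.
Levels needed ≥ 0.89/1.32 mV = 674.2. 2^10 = 1024 suffices, so N_min = 10.
SNR = 6.02 × 10 + 1.76 = 61.96 dB.

62.0 dB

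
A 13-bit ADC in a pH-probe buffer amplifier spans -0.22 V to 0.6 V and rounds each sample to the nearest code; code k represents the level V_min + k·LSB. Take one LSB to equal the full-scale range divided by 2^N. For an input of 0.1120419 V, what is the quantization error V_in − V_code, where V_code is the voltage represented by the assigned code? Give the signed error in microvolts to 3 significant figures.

+18.0 µV

The full-scale span is 0.6 − (-0.22) = 0.82 V. LSB = 0.82 V / 2^13 ≈ 100.1 µV.
(0.1120419 − (-0.22)) / LSB = 0.3320419 × 8192/0.82 = 3317.1796. Nearest integer: k = 3317.
V_code = V_min + k × range/2^13 = -0.22 + 3317 × 0.82/8192 = 0.1120239258 V.
e = 0.1120419 − (0.1120239258) = +18.0 µV.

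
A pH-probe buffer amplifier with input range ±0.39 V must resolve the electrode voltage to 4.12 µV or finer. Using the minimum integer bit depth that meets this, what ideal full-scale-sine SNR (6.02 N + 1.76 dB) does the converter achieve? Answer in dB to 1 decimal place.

110.1 dB

Range = 0.39 − (-0.39) = 0.78 V.
Required number of levels: 0.78/4.12 µV = 189320; smallest N with 2^N ≥ that is 18.
Ideal SNR at N = 18: 6.02·18 + 1.76 = 110.1 dB.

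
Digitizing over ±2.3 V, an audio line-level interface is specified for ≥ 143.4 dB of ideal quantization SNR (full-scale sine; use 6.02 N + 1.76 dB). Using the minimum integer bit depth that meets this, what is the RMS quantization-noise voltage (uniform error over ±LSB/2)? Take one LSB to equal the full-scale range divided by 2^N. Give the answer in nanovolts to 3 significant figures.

79.1 nV

Span: 2.3 V − (-2.3 V) = 4.6 V.
Solving 6.02 N ≥ 143.4 − 1.76: N ≥ 23.528. Round up → N = 24.
LSB = 4.6 V ÷ 2^24 = 4.6/16777216 V = 274.18 nV.
σ_q = LSB/√12 = 274.18 nV/3.4641 = 79.1 nV.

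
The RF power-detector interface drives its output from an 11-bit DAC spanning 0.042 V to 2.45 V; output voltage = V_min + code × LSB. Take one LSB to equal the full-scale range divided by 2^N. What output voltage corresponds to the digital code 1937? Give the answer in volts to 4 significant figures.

The full-scale span is 2.45 − (0.042) = 2.408 V. LSB = 2.408 V / 2^11.
V_out = 0.042 + 1937 × (2.408/2048) V
      = 0.042 + 2.27749 = 2.31949 V.

2.319 V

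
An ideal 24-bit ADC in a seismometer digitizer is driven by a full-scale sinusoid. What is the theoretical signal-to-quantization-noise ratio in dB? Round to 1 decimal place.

For an ideal N-bit converter with full-scale sine input, SNR = 6.02 N + 1.76 dB. SNR = 6.02 × 24 + 1.76 = 144.48 + 1.76 = 146.24 dB.

146.2 dB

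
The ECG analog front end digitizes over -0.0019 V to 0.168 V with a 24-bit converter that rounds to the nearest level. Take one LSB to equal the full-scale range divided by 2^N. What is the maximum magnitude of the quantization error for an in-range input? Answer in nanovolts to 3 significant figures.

Full-scale range = 0.168 V − (-0.0019 V) = 0.1699 V.
Step size = 0.1699/16777216 V = 10.127 nV.
Worst-case error for round-to-nearest is half an LSB: 5.06 nV.

5.06 nV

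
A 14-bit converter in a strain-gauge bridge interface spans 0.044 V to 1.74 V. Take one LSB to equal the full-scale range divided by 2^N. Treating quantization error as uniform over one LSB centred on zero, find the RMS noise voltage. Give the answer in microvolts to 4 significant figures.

Span: 1.74 V − (0.044 V) = 1.696 V.
LSB = 1.696 V / 2^14 = 103.516 µV.
RMS of a uniform error over width LSB is LSB/√12 = 29.88 µV.

29.88 µV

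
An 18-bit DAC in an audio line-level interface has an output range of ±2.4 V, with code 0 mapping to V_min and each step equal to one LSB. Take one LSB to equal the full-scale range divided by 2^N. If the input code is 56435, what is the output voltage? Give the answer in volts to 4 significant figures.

-1.367 V

Full-scale range = 2.4 V − (-2.4 V) = 4.8 V. LSB = 4.8 V / 2^18.
V_out = -2.4 + 56435 × (4.8/262144) V
      = -2.4 V + 1.03336 V = -1.36664 V.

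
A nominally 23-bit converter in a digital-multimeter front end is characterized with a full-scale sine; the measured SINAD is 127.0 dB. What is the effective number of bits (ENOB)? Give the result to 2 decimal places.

20.80 bits

ENOB = (127.0 − 1.76)/6.02 = 20.8040 bits.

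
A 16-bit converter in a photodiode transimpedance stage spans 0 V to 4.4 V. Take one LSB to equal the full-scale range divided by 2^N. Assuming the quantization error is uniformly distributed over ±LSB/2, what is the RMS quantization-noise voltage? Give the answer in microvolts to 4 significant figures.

Span = 4.4 V.
LSB = 4.4 V / 2^16 = 67.1387 µV.
For a uniform distribution on [−LSB/2, +LSB/2], V_rms = LSB/√12 = 67.1387 µV/3.4641 = 19.38 µV.

19.38 µV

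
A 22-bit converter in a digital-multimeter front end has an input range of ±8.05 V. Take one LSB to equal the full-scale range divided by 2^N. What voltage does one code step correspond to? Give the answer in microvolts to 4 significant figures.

3.839 µV

Full-scale range = 8.05 V − (-8.05 V) = 16.1 V.
2^22 = 4194304 levels.
LSB = 16.1 V ÷ 2^22 = 16.1/4194304 V = 3.839 µV.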